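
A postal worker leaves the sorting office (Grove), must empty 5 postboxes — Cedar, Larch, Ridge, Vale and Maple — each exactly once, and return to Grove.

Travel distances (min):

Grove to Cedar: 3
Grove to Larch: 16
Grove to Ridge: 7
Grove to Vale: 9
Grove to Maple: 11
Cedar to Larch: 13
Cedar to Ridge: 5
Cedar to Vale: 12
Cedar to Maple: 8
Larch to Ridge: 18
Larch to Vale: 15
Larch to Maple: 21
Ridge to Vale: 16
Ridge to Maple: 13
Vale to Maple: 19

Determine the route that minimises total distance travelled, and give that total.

65 min — the shortest possible round trip.

There are 60 distinct closed tours to check (reversals are equivalent).
Grove-Cedar-Larch-Ridge-Vale-Maple-Grove: 3+13+18+16+19+11 = 80
Grove-Cedar-Larch-Ridge-Maple-Vale-Grove: 3+13+18+13+19+9 = 75
Grove-Cedar-Larch-Vale-Ridge-Maple-Grove: 3+13+15+16+13+11 = 71
Grove-Cedar-Larch-Vale-Maple-Ridge-Grove: 3+13+15+19+13+7 = 70
Grove-Cedar-Larch-Maple-Ridge-Vale-Grove: 3+13+21+13+16+9 = 75
Grove-Cedar-Larch-Maple-Vale-Ridge-Grove: 3+13+21+19+16+7 = 79
Grove-Cedar-Ridge-Larch-Vale-Maple-Grove: 3+5+18+15+19+11 = 71
Grove-Cedar-Ridge-Larch-Maple-Vale-Grove: 3+5+18+21+19+9 = 75
Grove-Cedar-Ridge-Vale-Larch-Maple-Grove: 3+5+16+15+21+11 = 71
Grove-Cedar-Ridge-Vale-Maple-Larch-Grove: 3+5+16+19+21+16 = 80
Grove-Cedar-Ridge-Maple-Larch-Vale-Grove: 3+5+13+21+15+9 = 66
Grove-Cedar-Ridge-Maple-Vale-Larch-Grove: 3+5+13+19+15+16 = 71
Grove-Cedar-Vale-Larch-Ridge-Maple-Grove: 3+12+15+18+13+11 = 72
Grove-Cedar-Vale-Larch-Maple-Ridge-Grove: 3+12+15+21+13+7 = 71
… (46 more)
Grove-Ridge-Cedar-Maple-Larch-Vale-Grove: 7+5+8+21+15+9 = 65  ← best
The minimum is 65.
One optimal route: Grove → Ridge → Cedar → Maple → Larch → Vale → Grove (or its reverse).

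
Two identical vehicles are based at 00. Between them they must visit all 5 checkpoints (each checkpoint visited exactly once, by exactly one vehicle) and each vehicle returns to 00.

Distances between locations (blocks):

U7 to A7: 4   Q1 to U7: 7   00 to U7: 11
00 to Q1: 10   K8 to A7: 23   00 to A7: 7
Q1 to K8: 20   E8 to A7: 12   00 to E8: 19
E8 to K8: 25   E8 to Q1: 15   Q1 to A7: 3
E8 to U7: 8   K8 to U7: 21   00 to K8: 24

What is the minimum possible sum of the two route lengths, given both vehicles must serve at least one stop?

88 blocks — the smallest possible combined total.

Try each way of splitting the stops between the two vehicles (each non-empty) and, for each split, find the best tour for each vehicle:
  {E8} + {Q1, K8, U7, A7}: 38 + 62 = 100
  {Q1} + {E8, K8, U7, A7}: 20 + 68 = 88
  {E8, Q1} + {K8, U7, A7}: 44 + 56 = 100
  {K8} + {E8, Q1, U7, A7}: 48 + 44 = 92
  {E8, K8} + {Q1, U7, A7}: 68 + 28 = 96
  {Q1, K8} + {E8, U7, A7}: 54 + 38 = 92
  … (15 splits in total)
Best: vehicle 1 00 → Q1 → 00 = 20; vehicle 2 00 → K8 → E8 → U7 → A7 → 00 = 68; combined 88.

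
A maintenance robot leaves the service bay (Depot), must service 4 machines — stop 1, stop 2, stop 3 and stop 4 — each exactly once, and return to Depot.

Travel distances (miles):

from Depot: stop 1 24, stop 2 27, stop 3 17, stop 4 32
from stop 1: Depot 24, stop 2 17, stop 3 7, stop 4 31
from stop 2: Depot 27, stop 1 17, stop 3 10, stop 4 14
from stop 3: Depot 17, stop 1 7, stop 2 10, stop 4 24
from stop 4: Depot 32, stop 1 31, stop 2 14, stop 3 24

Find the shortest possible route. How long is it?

With 4 stops there are 4!/2 = 12 distinct round trips (a route and its reverse cost the same).
Depot - stop 1 - stop 2 - stop 3 - stop 4 - Depot: 24+17+10+24+32 = 107
Depot - stop 1 - stop 2 - stop 4 - stop 3 - Depot: 24+17+14+24+17 = 96
Depot - stop 1 - stop 3 - stop 2 - stop 4 - Depot: 24+7+10+14+32 = 87
Depot - stop 1 - stop 3 - stop 4 - stop 2 - Depot: 24+7+24+14+27 = 96
Depot - stop 1 - stop 4 - stop 2 - stop 3 - Depot: 24+31+14+10+17 = 96
Depot - stop 1 - stop 4 - stop 3 - stop 2 - Depot: 24+31+24+10+27 = 116
Depot - stop 2 - stop 1 - stop 3 - stop 4 - Depot: 27+17+7+24+32 = 107
Depot - stop 2 - stop 1 - stop 4 - stop 3 - Depot: 27+17+31+24+17 = 116
Depot - stop 2 - stop 3 - stop 1 - stop 4 - Depot: 27+10+7+31+32 = 107
Depot - stop 2 - stop 4 - stop 1 - stop 3 - Depot: 27+14+31+7+17 = 96
Depot - stop 3 - stop 1 - stop 2 - stop 4 - Depot: 17+7+17+14+32 = 87
Depot - stop 3 - stop 2 - stop 1 - stop 4 - Depot: 17+10+17+31+32 = 107
The minimum is 87.
One optimal route: Depot → stop 1 → stop 3 → stop 2 → stop 4 → Depot (or its reverse).

Shortest round trip = 87 miles.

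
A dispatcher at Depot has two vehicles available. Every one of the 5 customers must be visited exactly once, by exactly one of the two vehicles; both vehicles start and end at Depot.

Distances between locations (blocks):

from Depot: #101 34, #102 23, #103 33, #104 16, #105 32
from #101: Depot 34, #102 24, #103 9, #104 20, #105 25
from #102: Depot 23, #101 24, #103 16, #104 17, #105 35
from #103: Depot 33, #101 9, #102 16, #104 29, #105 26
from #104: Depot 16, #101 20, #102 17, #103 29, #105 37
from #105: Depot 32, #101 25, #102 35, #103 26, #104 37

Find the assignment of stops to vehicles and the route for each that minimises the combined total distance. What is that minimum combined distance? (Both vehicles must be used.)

Minimum combined distance: 137 blocks.

There are 2^4 − 1 = 15 ways to divide the 5 stops into two non-empty groups. For each, the best each vehicle can do is its own shortest tour through its group:
  {#101} + {#102, #103, #104, #105}: 68 + 107 = 175
  {#102} + {#101, #103, #104, #105}: 46 + 103 = 149
  {#101, #102} + {#103, #104, #105}: 81 + 103 = 184
  {#103} + {#101, #102, #104, #105}: 66 + 114 = 180
  {#101, #103} + {#102, #104, #105}: 76 + 100 = 176
  {#102, #103} + {#101, #104, #105}: 72 + 93 = 165
  … (15 splits in total)
  {#104} + {#101, #102, #103, #105}: 32 + 105 = 137  ← best
Best: vehicle 1 Depot → #104 → Depot = 32; vehicle 2 Depot → #102 → #103 → #101 → #105 → Depot = 105; combined 137.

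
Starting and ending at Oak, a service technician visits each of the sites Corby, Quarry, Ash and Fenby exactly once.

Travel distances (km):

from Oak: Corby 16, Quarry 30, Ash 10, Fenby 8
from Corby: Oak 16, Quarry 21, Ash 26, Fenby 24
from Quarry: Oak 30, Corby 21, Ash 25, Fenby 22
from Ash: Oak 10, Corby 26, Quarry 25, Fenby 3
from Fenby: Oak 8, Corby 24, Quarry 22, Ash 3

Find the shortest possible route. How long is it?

Oak→Corby→Quarry→Ash→Fenby→Oak: 16+21+25+3+8 = 73
Oak→Corby→Quarry→Fenby→Ash→Oak: 16+21+22+3+10 = 72
Oak→Corby→Ash→Quarry→Fenby→Oak: 16+26+25+22+8 = 97
Oak→Corby→Ash→Fenby→Quarry→Oak: 16+26+3+22+30 = 97
Oak→Corby→Fenby→Quarry→Ash→Oak: 16+24+22+25+10 = 97
Oak→Corby→Fenby→Ash→Quarry→Oak: 16+24+3+25+30 = 98
Oak→Quarry→Corby→Ash→Fenby→Oak: 30+21+26+3+8 = 88
Oak→Quarry→Corby→Fenby→Ash→Oak: 30+21+24+3+10 = 88
Oak→Quarry→Ash→Corby→Fenby→Oak: 30+25+26+24+8 = 113
Oak→Quarry→Fenby→Corby→Ash→Oak: 30+22+24+26+10 = 112
Oak→Ash→Corby→Quarry→Fenby→Oak: 10+26+21+22+8 = 87
Oak→Ash→Quarry→Corby→Fenby→Oak: 10+25+21+24+8 = 88
The minimum is 72.
One optimal route: Oak → Corby → Quarry → Fenby → Ash → Oak (or its reverse).

Minimum total distance: 72 km.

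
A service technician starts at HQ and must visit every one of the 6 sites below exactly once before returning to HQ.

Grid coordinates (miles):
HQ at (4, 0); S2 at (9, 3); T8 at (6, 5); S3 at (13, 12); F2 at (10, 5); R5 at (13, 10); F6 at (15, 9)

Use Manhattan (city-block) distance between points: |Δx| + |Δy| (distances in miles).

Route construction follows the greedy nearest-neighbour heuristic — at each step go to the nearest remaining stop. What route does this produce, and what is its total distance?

Total distance 52 miles via the nearest-neighbour route HQ → T8 → F2 → S2 → R5 → S3 → F6 → HQ.

At HQ the remaining stops are T8 7, S2 8, F2 11, R5 19, F6 20, S3 21; go to T8.
At T8 the remaining stops are F2 4, S2 5, R5 12, F6 13, S3 14; go to F2.
At F2 the remaining stops are S2 3, R5 8, F6 9, S3 10; go to S2.
At S2 the remaining stops are R5 11, F6 12, S3 13; go to R5.
At R5 the remaining stops are S3 2, F6 3; go to S3.
At S3 the remaining stops are F6 5; go to F6.
Return F6→HQ: 20.
Total = 7 + 4 + 3 + 11 + 2 + 5 + 20 = 52.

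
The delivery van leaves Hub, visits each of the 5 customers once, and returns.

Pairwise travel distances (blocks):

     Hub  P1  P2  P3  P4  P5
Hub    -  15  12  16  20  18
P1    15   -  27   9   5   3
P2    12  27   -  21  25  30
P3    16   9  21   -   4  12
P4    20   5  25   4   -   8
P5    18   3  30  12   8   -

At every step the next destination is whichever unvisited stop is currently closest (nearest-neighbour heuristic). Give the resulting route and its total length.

63 blocks along Hub → P2 → P3 → P4 → P1 → P5 → Hub.

Hub → [P2:12 / P1:15 / P3:16 / P5:18 / P4:20] → P2 (12)
P2 → [P3:21 / P4:25 / P1:27 / P5:30] → P3 (21)
P3 → [P4:4 / P1:9 / P5:12] → P4 (4)
P4 → [P1:5 / P5:8] → P1 (5)
P1 → [P5:3] → P5 (3)
Return P5→Hub: 18.
Total = 12 + 21 + 4 + 5 + 3 + 18 = 63.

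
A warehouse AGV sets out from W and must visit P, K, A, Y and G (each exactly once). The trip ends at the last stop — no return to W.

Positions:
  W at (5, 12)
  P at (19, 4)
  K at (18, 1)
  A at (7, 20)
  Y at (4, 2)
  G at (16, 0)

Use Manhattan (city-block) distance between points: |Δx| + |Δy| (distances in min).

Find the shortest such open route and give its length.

52 min — the minimum one-way total.

There are 5! = 120 possible orderings.
W→P→K→A→Y→G: 22+4+30+21+14 = 91
W→P→K→A→G→Y: 22+4+30+29+14 = 99
W→P→K→Y→A→G: 22+4+15+21+29 = 91
W→P→K→Y→G→A: 22+4+15+14+29 = 84
W→P→K→G→A→Y: 22+4+3+29+21 = 79
W→P→K→G→Y→A: 22+4+3+14+21 = 64
W→P→A→K→Y→G: 22+28+30+15+14 = 109
W→P→A→K→G→Y: 22+28+30+3+14 = 97
W→P→A→Y→K→G: 22+28+21+15+3 = 89
W→P→A→Y→G→K: 22+28+21+14+3 = 88
W→P→A→G→K→Y: 22+28+29+3+15 = 97
W→P→A→G→Y→K: 22+28+29+14+15 = 108
W→P→Y→K→A→G: 22+17+15+30+29 = 113
W→P→Y→K→G→A: 22+17+15+3+29 = 86
… (106 more)
W→A→Y→G→K→P: 10+21+14+3+4 = 52  ← best
The minimum is 52.
One shortest path: W → A → Y → G → K → P.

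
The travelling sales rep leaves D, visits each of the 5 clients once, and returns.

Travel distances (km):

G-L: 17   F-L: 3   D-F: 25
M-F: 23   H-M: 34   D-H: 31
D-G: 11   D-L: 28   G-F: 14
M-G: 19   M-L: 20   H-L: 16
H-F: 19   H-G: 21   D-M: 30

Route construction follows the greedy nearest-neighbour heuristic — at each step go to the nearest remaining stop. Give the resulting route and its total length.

Total distance 108 km via the nearest-neighbour route D → G → F → L → H → M → D.

D → [G:11 / F:25 / L:28 / M:30 / H:31] → G (11)
G → [F:14 / L:17 / M:19 / H:21] → F (14)
F → [L:3 / H:19 / M:23] → L (3)
L → [H:16 / M:20] → H (16)
H → [M:34] → M (34)
Return M→D: 30.
Total = 11 + 14 + 3 + 16 + 34 + 30 = 108.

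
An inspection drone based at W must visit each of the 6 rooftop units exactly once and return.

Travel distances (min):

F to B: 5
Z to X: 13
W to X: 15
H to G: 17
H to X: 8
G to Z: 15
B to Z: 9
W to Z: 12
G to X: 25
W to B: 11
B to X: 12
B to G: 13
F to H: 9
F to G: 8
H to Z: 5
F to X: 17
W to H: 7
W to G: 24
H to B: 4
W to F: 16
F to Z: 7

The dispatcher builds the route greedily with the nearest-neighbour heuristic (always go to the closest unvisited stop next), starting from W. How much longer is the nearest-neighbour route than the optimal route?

W: H=7, B=11, Z=12, X=15, F=16, G=24 ⇒ H
H: B=4, Z=5, X=8, F=9, G=17 ⇒ B
B: F=5, Z=9, X=12, G=13 ⇒ F
F: Z=7, G=8, X=17 ⇒ Z
Z: X=13, G=15 ⇒ X
X: G=25 ⇒ G
NN route W → H → B → F → Z → X → G → W costs 85.
Optimal: W → H → B → F → G → Z → X → W costs 67 (by enumerating all 360 distinct tours).
Excess = 85 − 67 = 18.

18 min longer than the optimal tour.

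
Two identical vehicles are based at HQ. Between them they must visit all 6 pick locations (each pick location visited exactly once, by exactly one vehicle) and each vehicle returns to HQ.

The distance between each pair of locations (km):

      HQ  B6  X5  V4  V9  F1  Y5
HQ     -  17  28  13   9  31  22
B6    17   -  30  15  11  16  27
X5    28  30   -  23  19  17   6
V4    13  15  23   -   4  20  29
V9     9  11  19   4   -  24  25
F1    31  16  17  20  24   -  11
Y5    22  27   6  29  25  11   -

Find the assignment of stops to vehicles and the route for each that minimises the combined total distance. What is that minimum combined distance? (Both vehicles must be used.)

Minimum combined distance: 104 km.

Check every non-empty split of the stops between the two vehicles; for each half take its own optimal tour:
  {B6} + {X5, V4, V9, F1, Y5}: 34 + 78 = 112
  {X5} + {B6, V4, V9, F1, Y5}: 56 + 77 = 133
  {B6, X5} + {V4, V9, F1, Y5}: 75 + 66 = 141
  {V4} + {B6, X5, V9, F1, Y5}: 26 + 78 = 104
  {B6, V4} + {X5, V9, F1, Y5}: 45 + 76 = 121
  {X5, V4} + {B6, V9, F1, Y5}: 64 + 69 = 133
  … (31 splits in total)
Best: vehicle 1 HQ → V4 → HQ = 26; vehicle 2 HQ → B6 → F1 → Y5 → X5 → V9 → HQ = 78; combined 104.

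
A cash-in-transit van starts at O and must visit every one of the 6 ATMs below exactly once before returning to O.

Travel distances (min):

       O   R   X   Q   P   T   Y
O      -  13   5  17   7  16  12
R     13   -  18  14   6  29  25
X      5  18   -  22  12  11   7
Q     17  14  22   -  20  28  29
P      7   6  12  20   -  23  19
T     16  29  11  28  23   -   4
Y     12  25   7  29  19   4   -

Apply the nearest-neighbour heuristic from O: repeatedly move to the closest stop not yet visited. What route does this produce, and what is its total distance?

Total distance 76 min via the nearest-neighbour route O → X → Y → T → P → R → Q → O.

From O: distances to unvisited — X=5, P=7, Y=12, R=13, T=16, Q=17. Nearest is X (5).
From X: distances to unvisited — Y=7, T=11, P=12, R=18, Q=22. Nearest is Y (7).
From Y: distances to unvisited — T=4, P=19, R=25, Q=29. Nearest is T (4).
From T: distances to unvisited — P=23, Q=28, R=29. Nearest is P (23).
From P: distances to unvisited — R=6, Q=20. Nearest is R (6).
From R: distances to unvisited — Q=14. Nearest is Q (14).
Return Q→O: 17.
Total = 5 + 7 + 4 + 23 + 6 + 14 + 17 = 76.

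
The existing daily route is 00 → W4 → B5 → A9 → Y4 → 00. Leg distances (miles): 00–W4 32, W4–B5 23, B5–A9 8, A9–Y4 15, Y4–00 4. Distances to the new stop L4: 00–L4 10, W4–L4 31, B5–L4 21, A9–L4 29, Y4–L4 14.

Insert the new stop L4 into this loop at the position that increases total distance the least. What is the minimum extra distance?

Minimum extra distance: 9 miles, inserting L4 between 00 and W4.

Insertion cost between consecutive stops i–j is d(i,L4) + d(L4,j) − d(i,j):
  between 00 and W4: 10 + 31 − 32 = 9
  between W4 and B5: 31 + 21 − 23 = 29
  between B5 and A9: 21 + 29 − 8 = 42
  between A9 and Y4: 29 + 14 − 15 = 28
  between Y4 and 00: 14 + 10 − 4 = 20
Cheapest insertion is between 00 and W4, adding 9.
New total = 82 + 9 = 91.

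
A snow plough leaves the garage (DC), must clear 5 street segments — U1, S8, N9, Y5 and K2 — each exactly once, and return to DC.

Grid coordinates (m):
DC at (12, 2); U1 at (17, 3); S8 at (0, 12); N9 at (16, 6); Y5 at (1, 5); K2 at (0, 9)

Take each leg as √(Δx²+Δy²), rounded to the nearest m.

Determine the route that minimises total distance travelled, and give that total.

With 5 stops there are 5!/2 = 60 distinct round trips (a route and its reverse cost the same).
DC - U1 - S8 - N9 - Y5 - K2 - DC: 5+19+17+15+4+14 = 74
DC - U1 - S8 - N9 - K2 - Y5 - DC: 5+19+17+16+4+11 = 72
DC - U1 - S8 - Y5 - N9 - K2 - DC: 5+19+7+15+16+14 = 76
DC - U1 - S8 - Y5 - K2 - N9 - DC: 5+19+7+4+16+6 = 57
DC - U1 - S8 - K2 - N9 - Y5 - DC: 5+19+3+16+15+11 = 69
DC - U1 - S8 - K2 - Y5 - N9 - DC: 5+19+3+4+15+6 = 52
DC - U1 - N9 - S8 - Y5 - K2 - DC: 5+3+17+7+4+14 = 50
DC - U1 - N9 - S8 - K2 - Y5 - DC: 5+3+17+3+4+11 = 43
DC - U1 - N9 - Y5 - S8 - K2 - DC: 5+3+15+7+3+14 = 47
DC - U1 - N9 - Y5 - K2 - S8 - DC: 5+3+15+4+3+16 = 46
DC - U1 - N9 - K2 - S8 - Y5 - DC: 5+3+16+3+7+11 = 45
DC - U1 - N9 - K2 - Y5 - S8 - DC: 5+3+16+4+7+16 = 51
DC - U1 - Y5 - S8 - N9 - K2 - DC: 5+16+7+17+16+14 = 75
DC - U1 - Y5 - S8 - K2 - N9 - DC: 5+16+7+3+16+6 = 53
… (46 more)
The minimum is 43.
One optimal route: DC → U1 → N9 → S8 → K2 → Y5 → DC (or its reverse).

Shortest round trip = 43 m.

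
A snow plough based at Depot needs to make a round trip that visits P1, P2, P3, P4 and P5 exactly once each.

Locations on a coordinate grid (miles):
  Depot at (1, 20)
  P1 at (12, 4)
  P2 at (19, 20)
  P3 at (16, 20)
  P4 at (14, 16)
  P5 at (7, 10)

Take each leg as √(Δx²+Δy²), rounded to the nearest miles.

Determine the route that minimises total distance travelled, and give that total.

There are 60 distinct closed tours to check (reversals are equivalent).
Depot - P1 - P2 - P3 - P4 - P5 - Depot: 19+17+3+4+9+12 = 64
Depot - P1 - P2 - P3 - P5 - P4 - Depot: 19+17+3+13+9+14 = 75
Depot - P1 - P2 - P4 - P3 - P5 - Depot: 19+17+6+4+13+12 = 71
Depot - P1 - P2 - P4 - P5 - P3 - Depot: 19+17+6+9+13+15 = 79
Depot - P1 - P2 - P5 - P3 - P4 - Depot: 19+17+16+13+4+14 = 83
Depot - P1 - P2 - P5 - P4 - P3 - Depot: 19+17+16+9+4+15 = 80
Depot - P1 - P3 - P2 - P4 - P5 - Depot: 19+16+3+6+9+12 = 65
Depot - P1 - P3 - P2 - P5 - P4 - Depot: 19+16+3+16+9+14 = 77
Depot - P1 - P3 - P4 - P2 - P5 - Depot: 19+16+4+6+16+12 = 73
Depot - P1 - P3 - P4 - P5 - P2 - Depot: 19+16+4+9+16+18 = 82
Depot - P1 - P3 - P5 - P2 - P4 - Depot: 19+16+13+16+6+14 = 84
Depot - P1 - P3 - P5 - P4 - P2 - Depot: 19+16+13+9+6+18 = 81
Depot - P1 - P4 - P2 - P3 - P5 - Depot: 19+12+6+3+13+12 = 65
Depot - P1 - P4 - P2 - P5 - P3 - Depot: 19+12+6+16+13+15 = 81
… (46 more)
Depot - P3 - P2 - P4 - P1 - P5 - Depot: 15+3+6+12+8+12 = 56  ← best
The minimum is 56.
One optimal route: Depot → P3 → P2 → P4 → P1 → P5 → Depot (or its reverse).

Minimum total distance: 56 miles.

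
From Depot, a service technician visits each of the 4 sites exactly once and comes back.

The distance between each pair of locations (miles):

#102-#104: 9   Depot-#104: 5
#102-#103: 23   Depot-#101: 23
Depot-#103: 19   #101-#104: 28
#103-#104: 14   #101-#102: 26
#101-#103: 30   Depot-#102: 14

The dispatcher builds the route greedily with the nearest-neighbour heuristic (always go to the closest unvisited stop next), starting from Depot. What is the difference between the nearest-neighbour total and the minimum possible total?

Excess over optimum: 1 miles.

Depot: #104=5, #102=14, #103=19, #101=23 ⇒ #104
#104: #102=9, #103=14, #101=28 ⇒ #102
#102: #103=23, #101=26 ⇒ #103
#103: #101=30 ⇒ #101
NN route Depot → #104 → #102 → #103 → #101 → Depot costs 90.
Optimal: Depot → #102 → #101 → #103 → #104 → Depot costs 89 (by enumerating all 12 distinct tours).
Excess = 90 − 89 = 1.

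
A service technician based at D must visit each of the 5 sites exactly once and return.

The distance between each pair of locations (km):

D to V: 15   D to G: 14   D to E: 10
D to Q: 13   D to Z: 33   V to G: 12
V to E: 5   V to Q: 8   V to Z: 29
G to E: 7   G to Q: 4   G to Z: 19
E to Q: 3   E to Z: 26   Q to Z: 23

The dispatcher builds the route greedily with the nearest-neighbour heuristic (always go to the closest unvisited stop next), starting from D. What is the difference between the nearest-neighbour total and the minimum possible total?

Excess over optimum: 12 km.

D: E=10, Q=13, G=14, V=15, Z=33 ⇒ E
E: Q=3, V=5, G=7, Z=26 ⇒ Q
Q: G=4, V=8, Z=23 ⇒ G
G: V=12, Z=19 ⇒ V
V: Z=29 ⇒ Z
NN route D → E → Q → G → V → Z → D costs 91.
Optimal: D → V → E → Q → G → Z → D costs 79 (by enumerating all 60 distinct tours).
Excess = 91 − 79 = 12.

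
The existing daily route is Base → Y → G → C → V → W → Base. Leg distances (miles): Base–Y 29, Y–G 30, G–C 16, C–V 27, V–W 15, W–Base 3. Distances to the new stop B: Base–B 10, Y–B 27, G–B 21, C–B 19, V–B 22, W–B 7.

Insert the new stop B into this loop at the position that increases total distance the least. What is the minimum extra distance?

Insertion cost between consecutive stops i–j is d(i,B) + d(B,j) − d(i,j):
  between Base and Y: 10 + 27 − 29 = 8
  between Y and G: 27 + 21 − 30 = 18
  between G and C: 21 + 19 − 16 = 24
  between C and V: 19 + 22 − 27 = 14
  between V and W: 22 + 7 − 15 = 14
  between W and Base: 7 + 10 − 3 = 14
Cheapest insertion is between Base and Y, adding 8.
New total = 120 + 8 = 128.

Adding 8 miles by placing B on the Base–Y leg.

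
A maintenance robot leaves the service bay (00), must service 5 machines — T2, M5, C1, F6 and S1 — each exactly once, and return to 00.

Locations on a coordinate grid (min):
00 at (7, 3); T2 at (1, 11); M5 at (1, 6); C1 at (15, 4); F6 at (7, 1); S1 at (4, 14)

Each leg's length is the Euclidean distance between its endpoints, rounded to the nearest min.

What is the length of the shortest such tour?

42 min — the shortest possible round trip.

With 5 stops there are 5!/2 = 60 distinct round trips (a route and its reverse cost the same).
00 - T2 - M5 - C1 - F6 - S1 - 00: 10+5+14+9+13+11 = 62
00 - T2 - M5 - C1 - S1 - F6 - 00: 10+5+14+15+13+2 = 59
00 - T2 - M5 - F6 - C1 - S1 - 00: 10+5+8+9+15+11 = 58
00 - T2 - M5 - F6 - S1 - C1 - 00: 10+5+8+13+15+8 = 59
00 - T2 - M5 - S1 - C1 - F6 - 00: 10+5+9+15+9+2 = 50
00 - T2 - M5 - S1 - F6 - C1 - 00: 10+5+9+13+9+8 = 54
00 - T2 - C1 - M5 - F6 - S1 - 00: 10+16+14+8+13+11 = 72
00 - T2 - C1 - M5 - S1 - F6 - 00: 10+16+14+9+13+2 = 64
00 - T2 - C1 - F6 - M5 - S1 - 00: 10+16+9+8+9+11 = 63
00 - T2 - C1 - F6 - S1 - M5 - 00: 10+16+9+13+9+7 = 64
00 - T2 - C1 - S1 - M5 - F6 - 00: 10+16+15+9+8+2 = 60
00 - T2 - C1 - S1 - F6 - M5 - 00: 10+16+15+13+8+7 = 69
00 - T2 - F6 - M5 - C1 - S1 - 00: 10+12+8+14+15+11 = 70
00 - T2 - F6 - M5 - S1 - C1 - 00: 10+12+8+9+15+8 = 62
… (46 more)
00 - M5 - T2 - S1 - C1 - F6 - 00: 7+5+4+15+9+2 = 42  ← best
The minimum is 42.
One optimal route: 00 → M5 → T2 → S1 → C1 → F6 → 00 (or its reverse).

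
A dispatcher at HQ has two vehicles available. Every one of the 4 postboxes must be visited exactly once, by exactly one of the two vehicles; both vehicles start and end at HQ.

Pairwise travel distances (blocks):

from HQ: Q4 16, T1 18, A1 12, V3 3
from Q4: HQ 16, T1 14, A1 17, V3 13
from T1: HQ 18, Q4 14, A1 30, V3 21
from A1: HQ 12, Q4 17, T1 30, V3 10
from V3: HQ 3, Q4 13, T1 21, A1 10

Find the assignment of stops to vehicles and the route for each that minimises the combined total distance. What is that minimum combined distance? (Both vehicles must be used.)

There are 2^3 − 1 = 7 ways to divide the 4 stops into two non-empty groups. For each, the best each vehicle can do is its own shortest tour through its group:
  {Q4} + {T1, A1, V3}: 32 + 61 = 93
  {T1} + {Q4, A1, V3}: 36 + 45 = 81
  {Q4, T1} + {A1, V3}: 48 + 25 = 73
  {A1} + {Q4, T1, V3}: 24 + 48 = 72
  {Q4, A1} + {T1, V3}: 45 + 42 = 87
  {T1, A1} + {Q4, V3}: 60 + 32 = 92
  … (7 splits in total)
  {Q4, T1, A1} + {V3}: 61 + 6 = 67  ← best
Best: vehicle 1 HQ → T1 → Q4 → A1 → HQ = 61; vehicle 2 HQ → V3 → HQ = 6; combined 67.

67 blocks — the smallest possible combined total.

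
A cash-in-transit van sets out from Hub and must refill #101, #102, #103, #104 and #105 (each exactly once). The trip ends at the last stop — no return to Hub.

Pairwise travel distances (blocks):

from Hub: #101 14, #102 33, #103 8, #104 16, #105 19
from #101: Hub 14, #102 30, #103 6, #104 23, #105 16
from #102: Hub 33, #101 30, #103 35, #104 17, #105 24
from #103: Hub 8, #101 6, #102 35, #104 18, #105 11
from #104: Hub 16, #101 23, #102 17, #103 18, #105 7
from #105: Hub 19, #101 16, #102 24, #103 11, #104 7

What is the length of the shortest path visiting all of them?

Minimum one-way distance = 54 blocks.

There are 5! = 120 possible orderings.
Hub - #101 - #102 - #103 - #104 - #105: 14+30+35+18+7 = 104
Hub - #101 - #102 - #103 - #105 - #104: 14+30+35+11+7 = 97
Hub - #101 - #102 - #104 - #103 - #105: 14+30+17+18+11 = 90
Hub - #101 - #102 - #104 - #105 - #103: 14+30+17+7+11 = 79
Hub - #101 - #102 - #105 - #103 - #104: 14+30+24+11+18 = 97
Hub - #101 - #102 - #105 - #104 - #103: 14+30+24+7+18 = 93
Hub - #101 - #103 - #102 - #104 - #105: 14+6+35+17+7 = 79
Hub - #101 - #103 - #102 - #105 - #104: 14+6+35+24+7 = 86
Hub - #101 - #103 - #104 - #102 - #105: 14+6+18+17+24 = 79
Hub - #101 - #103 - #104 - #105 - #102: 14+6+18+7+24 = 69
Hub - #101 - #103 - #105 - #102 - #104: 14+6+11+24+17 = 72
Hub - #101 - #103 - #105 - #104 - #102: 14+6+11+7+17 = 55
Hub - #101 - #104 - #102 - #103 - #105: 14+23+17+35+11 = 100
Hub - #101 - #104 - #102 - #105 - #103: 14+23+17+24+11 = 89
… (106 more)
Hub - #103 - #101 - #105 - #104 - #102: 8+6+16+7+17 = 54  ← best
The minimum is 54.
One shortest path: Hub → #103 → #101 → #105 → #104 → #102.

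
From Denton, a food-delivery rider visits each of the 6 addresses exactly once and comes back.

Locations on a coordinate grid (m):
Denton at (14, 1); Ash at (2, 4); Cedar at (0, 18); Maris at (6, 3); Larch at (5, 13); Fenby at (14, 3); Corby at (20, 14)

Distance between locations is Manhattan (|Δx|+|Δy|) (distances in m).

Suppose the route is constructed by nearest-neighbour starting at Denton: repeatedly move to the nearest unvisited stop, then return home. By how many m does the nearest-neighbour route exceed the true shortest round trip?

From Denton: Fenby=2, Maris=10, Ash=15, Corby=19, Larch=21, Cedar=31 → choose Fenby (2).
From Fenby: Maris=8, Ash=13, Corby=17, Larch=19, Cedar=29 → choose Maris (8).
From Maris: Ash=5, Larch=11, Cedar=21, Corby=25 → choose Ash (5).
From Ash: Larch=12, Cedar=16, Corby=28 → choose Larch (12).
From Larch: Cedar=10, Corby=16 → choose Cedar (10).
From Cedar: Corby=24 → choose Corby (24).
NN route Denton → Fenby → Maris → Ash → Larch → Cedar → Corby → Denton costs 80.
Optimal: Denton → Maris → Ash → Cedar → Larch → Corby → Fenby → Denton costs 76 (by enumerating all 360 distinct tours).
Excess = 80 − 76 = 4.

The nearest-neighbour route is 4 m longer than optimal.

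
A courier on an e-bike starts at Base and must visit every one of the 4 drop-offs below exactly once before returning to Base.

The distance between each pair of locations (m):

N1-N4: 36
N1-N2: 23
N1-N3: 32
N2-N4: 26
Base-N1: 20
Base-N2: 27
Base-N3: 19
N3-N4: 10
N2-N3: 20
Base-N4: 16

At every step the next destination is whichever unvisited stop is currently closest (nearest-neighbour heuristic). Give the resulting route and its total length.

89 m along Base → N4 → N3 → N2 → N1 → Base.

Base → [N4:16 / N3:19 / N1:20 / N2:27] → N4 (16)
N4 → [N3:10 / N2:26 / N1:36] → N3 (10)
N3 → [N2:20 / N1:32] → N2 (20)
N2 → [N1:23] → N1 (23)
Return N1→Base: 20.
Total = 16 + 10 + 20 + 23 + 20 = 89.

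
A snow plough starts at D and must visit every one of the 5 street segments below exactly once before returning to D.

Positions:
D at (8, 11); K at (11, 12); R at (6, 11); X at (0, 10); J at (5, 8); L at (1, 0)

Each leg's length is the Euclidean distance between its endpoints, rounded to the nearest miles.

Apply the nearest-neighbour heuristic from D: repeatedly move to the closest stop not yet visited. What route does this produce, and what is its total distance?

D → [R:2 / K:3 / J:4 / X:8 / L:13] → R (2)
R → [J:3 / K:5 / X:6 / L:12] → J (3)
J → [X:5 / K:7 / L:9] → X (5)
X → [L:10 / K:11] → L (10)
L → [K:16] → K (16)
Return K→D: 3.
Total = 2 + 3 + 5 + 10 + 16 + 3 = 39.

Nearest-neighbour total = 39 miles; route D → R → J → X → L → K → D.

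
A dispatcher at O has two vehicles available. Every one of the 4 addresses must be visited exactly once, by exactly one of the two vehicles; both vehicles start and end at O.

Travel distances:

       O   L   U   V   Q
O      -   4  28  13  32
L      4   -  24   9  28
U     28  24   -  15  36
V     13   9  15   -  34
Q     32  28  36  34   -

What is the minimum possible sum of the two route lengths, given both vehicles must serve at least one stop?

There are 2^3 − 1 = 7 ways to divide the 4 stops into two non-empty groups. For each, the best each vehicle can do is its own shortest tour through its group:
  {L} + {U, V, Q}: 8 + 96 = 104
  {U} + {L, V, Q}: 56 + 79 = 135
  {L, U} + {V, Q}: 56 + 79 = 135
  {V} + {L, U, Q}: 26 + 96 = 122
  {L, V} + {U, Q}: 26 + 96 = 122
  {U, V} + {L, Q}: 56 + 64 = 120
  … (7 splits in total)
Best: vehicle 1 O → L → O = 8; vehicle 2 O → V → U → Q → O = 96; combined 104.

Minimum combined distance: 104.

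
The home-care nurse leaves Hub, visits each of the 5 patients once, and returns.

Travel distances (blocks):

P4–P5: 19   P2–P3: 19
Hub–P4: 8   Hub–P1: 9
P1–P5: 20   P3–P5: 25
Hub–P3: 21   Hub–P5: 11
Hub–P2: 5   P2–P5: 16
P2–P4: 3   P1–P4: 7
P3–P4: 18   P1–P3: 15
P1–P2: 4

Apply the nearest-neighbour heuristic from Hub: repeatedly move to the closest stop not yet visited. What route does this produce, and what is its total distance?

From Hub: distances to unvisited — P2=5, P4=8, P1=9, P5=11, P3=21. Nearest is P2 (5).
From P2: distances to unvisited — P4=3, P1=4, P5=16, P3=19. Nearest is P4 (3).
From P4: distances to unvisited — P1=7, P3=18, P5=19. Nearest is P1 (7).
From P1: distances to unvisited — P3=15, P5=20. Nearest is P3 (15).
From P3: distances to unvisited — P5=25. Nearest is P5 (25).
Return P5→Hub: 11.
Total = 5 + 3 + 7 + 15 + 25 + 11 = 66.

Total distance 66 blocks via the nearest-neighbour route Hub → P2 → P4 → P1 → P3 → P5 → Hub.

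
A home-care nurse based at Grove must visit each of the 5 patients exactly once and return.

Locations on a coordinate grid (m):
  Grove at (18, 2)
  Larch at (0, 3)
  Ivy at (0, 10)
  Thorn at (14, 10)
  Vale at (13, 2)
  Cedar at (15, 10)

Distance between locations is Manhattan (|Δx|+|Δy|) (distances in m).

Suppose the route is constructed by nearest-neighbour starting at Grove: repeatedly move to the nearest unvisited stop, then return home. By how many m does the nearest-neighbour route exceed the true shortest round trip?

The nearest-neighbour route is 4 m longer than optimal.

From Grove: Vale=5, Cedar=11, Thorn=12, Larch=19, Ivy=26 → choose Vale (5).
From Vale: Thorn=9, Cedar=10, Larch=14, Ivy=21 → choose Thorn (9).
From Thorn: Cedar=1, Ivy=14, Larch=21 → choose Cedar (1).
From Cedar: Ivy=15, Larch=22 → choose Ivy (15).
From Ivy: Larch=7 → choose Larch (7).
NN route Grove → Vale → Thorn → Cedar → Ivy → Larch → Grove costs 56.
Optimal: Grove → Vale → Larch → Ivy → Thorn → Cedar → Grove costs 52 (by enumerating all 60 distinct tours).
Excess = 56 − 52 = 4.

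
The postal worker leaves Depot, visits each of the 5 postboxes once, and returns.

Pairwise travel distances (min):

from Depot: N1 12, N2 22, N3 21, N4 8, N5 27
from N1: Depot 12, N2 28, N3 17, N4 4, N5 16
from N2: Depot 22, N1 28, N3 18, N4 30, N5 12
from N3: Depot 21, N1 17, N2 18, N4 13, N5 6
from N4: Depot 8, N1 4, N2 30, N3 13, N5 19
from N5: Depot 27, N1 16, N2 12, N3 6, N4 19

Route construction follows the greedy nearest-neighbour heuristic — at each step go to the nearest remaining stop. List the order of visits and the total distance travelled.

From Depot: distances to unvisited — N4=8, N1=12, N3=21, N2=22, N5=27. Nearest is N4 (8).
From N4: distances to unvisited — N1=4, N3=13, N5=19, N2=30. Nearest is N1 (4).
From N1: distances to unvisited — N5=16, N3=17, N2=28. Nearest is N5 (16).
From N5: distances to unvisited — N3=6, N2=12. Nearest is N3 (6).
From N3: distances to unvisited — N2=18. Nearest is N2 (18).
Return N2→Depot: 22.
Total = 8 + 4 + 16 + 6 + 18 + 22 = 74.

74 min along Depot → N4 → N1 → N5 → N3 → N2 → Depot.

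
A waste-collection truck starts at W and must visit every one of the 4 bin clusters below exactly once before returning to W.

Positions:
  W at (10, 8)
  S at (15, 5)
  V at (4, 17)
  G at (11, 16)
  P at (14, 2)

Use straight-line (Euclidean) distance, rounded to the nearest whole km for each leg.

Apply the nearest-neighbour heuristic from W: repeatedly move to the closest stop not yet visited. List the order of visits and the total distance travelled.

Nearest-neighbour total = 41 km; route W → S → P → G → V → W.

W → [S:6 / P:7 / G:8 / V:11] → S (6)
S → [P:3 / G:12 / V:16] → P (3)
P → [G:14 / V:18] → G (14)
G → [V:7] → V (7)
Return V→W: 11.
Total = 6 + 3 + 14 + 7 + 11 = 41.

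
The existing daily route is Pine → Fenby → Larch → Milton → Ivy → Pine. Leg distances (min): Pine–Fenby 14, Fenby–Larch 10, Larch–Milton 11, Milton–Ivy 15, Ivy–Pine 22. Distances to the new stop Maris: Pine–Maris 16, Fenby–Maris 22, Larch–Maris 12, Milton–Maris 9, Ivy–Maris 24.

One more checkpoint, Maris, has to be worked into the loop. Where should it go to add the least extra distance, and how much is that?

Insertion cost between consecutive stops i–j is d(i,Maris) + d(Maris,j) − d(i,j):
  between Pine and Fenby: 16 + 22 − 14 = 24
  between Fenby and Larch: 22 + 12 − 10 = 24
  between Larch and Milton: 12 + 9 − 11 = 10
  between Milton and Ivy: 9 + 24 − 15 = 18
  between Ivy and Pine: 24 + 16 − 22 = 18
Cheapest insertion is between Larch and Milton, adding 10.
New total = 72 + 10 = 82.

+10 min — insert Maris between Larch and Milton.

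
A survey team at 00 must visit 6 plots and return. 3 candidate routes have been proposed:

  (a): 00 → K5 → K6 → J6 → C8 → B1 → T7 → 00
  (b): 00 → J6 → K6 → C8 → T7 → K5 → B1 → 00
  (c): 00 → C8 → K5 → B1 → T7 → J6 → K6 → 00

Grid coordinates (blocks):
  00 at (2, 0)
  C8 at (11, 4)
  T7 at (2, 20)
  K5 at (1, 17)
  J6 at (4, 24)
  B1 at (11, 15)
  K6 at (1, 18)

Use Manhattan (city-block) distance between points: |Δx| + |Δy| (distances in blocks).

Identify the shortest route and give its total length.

(a): 18 + 1 + 9 + 27 + 11 + 14 + 20 = 100
(b): 26 + 9 + 24 + 25 + 4 + 12 + 24 = 124
(c): 13 + 23 + 12 + 14 + 6 + 9 + 19 = 96

96 blocks — (c) is the shortest.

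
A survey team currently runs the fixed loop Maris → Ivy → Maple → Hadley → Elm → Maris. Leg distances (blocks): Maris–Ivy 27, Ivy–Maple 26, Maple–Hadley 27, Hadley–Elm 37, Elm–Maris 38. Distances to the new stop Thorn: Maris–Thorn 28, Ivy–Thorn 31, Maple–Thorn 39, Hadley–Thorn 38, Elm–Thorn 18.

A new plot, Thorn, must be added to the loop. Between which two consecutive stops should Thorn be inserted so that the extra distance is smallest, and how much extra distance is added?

+8 blocks — insert Thorn between Elm and Maris.

Insertion cost between consecutive stops i–j is d(i,Thorn) + d(Thorn,j) − d(i,j):
  between Maris and Ivy: 28 + 31 − 27 = 32
  between Ivy and Maple: 31 + 39 − 26 = 44
  between Maple and Hadley: 39 + 38 − 27 = 50
  between Hadley and Elm: 38 + 18 − 37 = 19
  between Elm and Maris: 18 + 28 − 38 = 8
Cheapest insertion is between Elm and Maris, adding 8.
New total = 155 + 8 = 163.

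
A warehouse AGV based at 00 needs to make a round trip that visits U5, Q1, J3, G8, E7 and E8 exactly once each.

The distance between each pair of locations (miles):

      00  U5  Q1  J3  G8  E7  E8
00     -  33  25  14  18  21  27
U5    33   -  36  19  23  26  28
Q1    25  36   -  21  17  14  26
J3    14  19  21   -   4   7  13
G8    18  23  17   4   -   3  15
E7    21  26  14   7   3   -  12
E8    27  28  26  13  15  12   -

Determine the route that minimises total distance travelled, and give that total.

Minimum total distance: 118 miles.

00 - U5 - Q1 - J3 - G8 - E7 - E8 - 00: 33+36+21+4+3+12+27 = 136
00 - U5 - Q1 - J3 - G8 - E8 - E7 - 00: 33+36+21+4+15+12+21 = 142
00 - U5 - Q1 - J3 - E7 - G8 - E8 - 00: 33+36+21+7+3+15+27 = 142
00 - U5 - Q1 - J3 - E7 - E8 - G8 - 00: 33+36+21+7+12+15+18 = 142
00 - U5 - Q1 - J3 - E8 - G8 - E7 - 00: 33+36+21+13+15+3+21 = 142
00 - U5 - Q1 - J3 - E8 - E7 - G8 - 00: 33+36+21+13+12+3+18 = 136
00 - U5 - Q1 - G8 - J3 - E7 - E8 - 00: 33+36+17+4+7+12+27 = 136
00 - U5 - Q1 - G8 - J3 - E8 - E7 - 00: 33+36+17+4+13+12+21 = 136
… (352 more)
00 - Q1 - G8 - E7 - E8 - U5 - J3 - 00: 25+17+3+12+28+19+14 = 118  ← best
The minimum is 118.
One optimal route: 00 → Q1 → G8 → E7 → E8 → U5 → J3 → 00 (or its reverse).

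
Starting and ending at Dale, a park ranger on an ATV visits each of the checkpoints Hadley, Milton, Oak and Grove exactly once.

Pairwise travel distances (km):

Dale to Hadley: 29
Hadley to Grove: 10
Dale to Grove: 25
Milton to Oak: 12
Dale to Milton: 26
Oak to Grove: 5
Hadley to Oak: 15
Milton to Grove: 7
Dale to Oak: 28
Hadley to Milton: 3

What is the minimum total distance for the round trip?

Minimum total distance: 72 km.

With 4 stops there are 4!/2 = 12 distinct round trips (a route and its reverse cost the same).
Dale - Hadley - Milton - Oak - Grove - Dale: 29+3+12+5+25 = 74
Dale - Hadley - Milton - Grove - Oak - Dale: 29+3+7+5+28 = 72
Dale - Hadley - Oak - Milton - Grove - Dale: 29+15+12+7+25 = 88
Dale - Hadley - Oak - Grove - Milton - Dale: 29+15+5+7+26 = 82
Dale - Hadley - Grove - Milton - Oak - Dale: 29+10+7+12+28 = 86
Dale - Hadley - Grove - Oak - Milton - Dale: 29+10+5+12+26 = 82
Dale - Milton - Hadley - Oak - Grove - Dale: 26+3+15+5+25 = 74
Dale - Milton - Hadley - Grove - Oak - Dale: 26+3+10+5+28 = 72
Dale - Milton - Oak - Hadley - Grove - Dale: 26+12+15+10+25 = 88
Dale - Milton - Grove - Hadley - Oak - Dale: 26+7+10+15+28 = 86
Dale - Oak - Hadley - Milton - Grove - Dale: 28+15+3+7+25 = 78
Dale - Oak - Milton - Hadley - Grove - Dale: 28+12+3+10+25 = 78
The minimum is 72.
One optimal route: Dale → Hadley → Milton → Grove → Oak → Dale (or its reverse).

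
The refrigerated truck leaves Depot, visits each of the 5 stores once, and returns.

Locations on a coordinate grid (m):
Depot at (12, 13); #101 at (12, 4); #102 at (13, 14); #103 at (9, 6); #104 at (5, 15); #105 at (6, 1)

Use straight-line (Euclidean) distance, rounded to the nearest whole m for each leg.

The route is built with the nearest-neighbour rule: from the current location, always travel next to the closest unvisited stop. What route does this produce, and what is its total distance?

From Depot: distances to unvisited — #102=1, #104=7, #103=8, #101=9, #105=13. Nearest is #102 (1).
From #102: distances to unvisited — #104=8, #103=9, #101=10, #105=15. Nearest is #104 (8).
From #104: distances to unvisited — #103=10, #101=13, #105=14. Nearest is #103 (10).
From #103: distances to unvisited — #101=4, #105=6. Nearest is #101 (4).
From #101: distances to unvisited — #105=7. Nearest is #105 (7).
Return #105→Depot: 13.
Total = 1 + 8 + 10 + 4 + 7 + 13 = 43.

Total distance 43 m via the nearest-neighbour route Depot → #102 → #104 → #103 → #101 → #105 → Depot.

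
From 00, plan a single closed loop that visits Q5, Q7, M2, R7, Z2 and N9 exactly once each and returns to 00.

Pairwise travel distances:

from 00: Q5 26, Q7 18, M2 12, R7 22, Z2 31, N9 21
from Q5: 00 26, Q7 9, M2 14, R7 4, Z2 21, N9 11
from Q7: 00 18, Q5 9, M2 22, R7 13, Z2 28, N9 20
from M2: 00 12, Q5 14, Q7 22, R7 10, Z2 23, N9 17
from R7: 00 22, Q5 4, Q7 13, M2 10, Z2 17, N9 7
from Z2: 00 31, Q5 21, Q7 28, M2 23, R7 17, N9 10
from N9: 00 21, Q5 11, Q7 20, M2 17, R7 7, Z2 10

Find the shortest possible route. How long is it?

There are 360 distinct closed tours to check (reversals are equivalent).
00→Q5→Q7→M2→R7→Z2→N9→00: 26+9+22+10+17+10+21 = 115
00→Q5→Q7→M2→R7→N9→Z2→00: 26+9+22+10+7+10+31 = 115
00→Q5→Q7→M2→Z2→R7→N9→00: 26+9+22+23+17+7+21 = 125
00→Q5→Q7→M2→Z2→N9→R7→00: 26+9+22+23+10+7+22 = 119
00→Q5→Q7→M2→N9→R7→Z2→00: 26+9+22+17+7+17+31 = 129
00→Q5→Q7→M2→N9→Z2→R7→00: 26+9+22+17+10+17+22 = 123
00→Q5→Q7→R7→M2→Z2→N9→00: 26+9+13+10+23+10+21 = 112
00→Q5→Q7→R7→M2→N9→Z2→00: 26+9+13+10+17+10+31 = 116
… (352 more)
00→Q7→Q5→R7→N9→Z2→M2→00: 18+9+4+7+10+23+12 = 83  ← best
The minimum is 83.
One optimal route: 00 → Q7 → Q5 → R7 → N9 → Z2 → M2 → 00 (or its reverse).

83 — the shortest possible round trip.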